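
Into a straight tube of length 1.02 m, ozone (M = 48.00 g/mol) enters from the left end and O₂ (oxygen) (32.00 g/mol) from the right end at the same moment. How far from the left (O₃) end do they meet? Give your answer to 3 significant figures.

Graham's law gives d_O₃/d_O₂ = rate_O₃/rate_O₂ = √(M_O₂/M_O₃) = √(32.00/48.00) = 0.8165.
With d_O₃ + d_O₂ = 1.02 m, d_O₂ = 1.02/(1 + 0.8165) = 0.5615 m.
d_O₃ = 1.02 − 0.5615 = 0.458 m.

0.458 m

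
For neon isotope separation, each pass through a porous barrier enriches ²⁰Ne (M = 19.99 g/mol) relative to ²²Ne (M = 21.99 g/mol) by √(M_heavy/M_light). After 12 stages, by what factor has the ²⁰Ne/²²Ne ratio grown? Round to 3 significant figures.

The single-stage factor is √(M_heavy/M_light), so 12 stages give [√(21.99/19.99)]^12 = (21.99/19.99)^(12/2).
= 1.10005^6 = 1.77.

1.77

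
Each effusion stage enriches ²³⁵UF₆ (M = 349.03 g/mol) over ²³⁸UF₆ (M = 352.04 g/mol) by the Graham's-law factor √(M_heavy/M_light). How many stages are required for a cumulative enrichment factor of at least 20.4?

703

With α = √(352.04/349.03) per stage, ln α = ½ ln(1.00862) = 0.004293.
Need α^N ≥ 20.4 ⇒ N ≥ ln(20.4) / ln α = 3.016 / 0.004293 = 702.35.
Minimum whole number of stages: N = 703.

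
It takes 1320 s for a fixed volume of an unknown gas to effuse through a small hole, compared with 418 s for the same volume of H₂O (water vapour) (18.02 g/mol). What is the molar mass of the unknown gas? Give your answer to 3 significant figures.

Graham's law gives t_X/t_H₂O = √(M_X/M_H₂O).
1320/418 = 3.158 = √(M_X/18.02)
M_X = 18.02 × 3.158² = 18.02 × 9.972 = 180 g/mol

180 g/mol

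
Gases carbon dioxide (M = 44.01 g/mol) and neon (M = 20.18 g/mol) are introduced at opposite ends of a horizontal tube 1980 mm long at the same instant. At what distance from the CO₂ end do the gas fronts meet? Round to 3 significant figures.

Graham's law gives d_CO₂/d_Ne = rate_CO₂/rate_Ne = √(M_Ne/M_CO₂) = √(20.18/44.01) = 0.6772.
With d_CO₂ + d_Ne = 1980 mm, d_Ne = 1980/(1 + 0.6772) = 1181 mm.
d_CO₂ = 1980 − 1181 = 799 mm.

799 mm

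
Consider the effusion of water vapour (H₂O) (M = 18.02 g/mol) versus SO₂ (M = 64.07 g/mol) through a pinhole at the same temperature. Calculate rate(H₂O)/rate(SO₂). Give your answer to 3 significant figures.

Graham's law gives rate_H₂O/rate_SO₂ = √(M_SO₂/M_H₂O) = √(64.07/18.02) = √3.555 = 1.89.

1.89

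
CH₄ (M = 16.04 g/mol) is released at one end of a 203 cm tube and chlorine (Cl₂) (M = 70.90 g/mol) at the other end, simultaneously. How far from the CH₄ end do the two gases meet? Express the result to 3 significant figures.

The fronts meet when d_CH₄ + d_Cl₂ = L with d_CH₄/d_Cl₂ = √(M_Cl₂/M_CH₄) (Graham's law). Here √(M_Cl₂/M_CH₄) = √(70.90/16.04) = 2.102.
With d_CH₄ + d_Cl₂ = 203 cm, d_Cl₂ = 203/(1 + 2.102) = 65.43 cm.
d_CH₄ = 203 − 65.43 = 138 cm.

138 cm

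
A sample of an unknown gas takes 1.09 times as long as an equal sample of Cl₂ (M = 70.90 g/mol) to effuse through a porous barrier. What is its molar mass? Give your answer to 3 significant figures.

Since effusion rate ∝ 1/√M, t_X/t_Cl₂ = √(M_X/M_Cl₂).
1.09 = √(M_X/70.90)
M_X = 70.90 × 1.09² = 70.90 × 1.188 = 84.2 g/mol

84.2 g/mol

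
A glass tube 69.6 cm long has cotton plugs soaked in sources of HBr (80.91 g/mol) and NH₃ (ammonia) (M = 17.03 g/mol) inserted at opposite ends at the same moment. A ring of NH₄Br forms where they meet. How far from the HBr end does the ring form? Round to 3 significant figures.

21.9 cm

The fronts meet when d_HBr + d_NH₃ = L with d_HBr/d_NH₃ = √(M_NH₃/M_HBr) (Graham's law). Here √(M_NH₃/M_HBr) = √(17.03/80.91) = 0.4588.
With d_HBr + d_NH₃ = 69.6 cm, d_NH₃ = 69.6/(1 + 0.4588) = 47.71 cm.
d_HBr = 69.6 − 47.71 = 21.9 cm.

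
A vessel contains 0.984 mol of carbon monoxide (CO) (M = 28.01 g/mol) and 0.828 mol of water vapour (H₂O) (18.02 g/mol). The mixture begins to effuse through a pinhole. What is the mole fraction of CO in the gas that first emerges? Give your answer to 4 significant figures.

0.4880

Each component's effusion rate ∝ (its partial pressure)·(1/√M) ∝ n_i/√M_i.
So x_CO in the escaping gas = (n_CO/√M_CO) / Σ(n_i/√M_i)
= (0.984/√28.01) / (0.984/√28.01 + 0.828/√18.02) = 0.1859/(0.1859 + 0.1951) = 0.4880.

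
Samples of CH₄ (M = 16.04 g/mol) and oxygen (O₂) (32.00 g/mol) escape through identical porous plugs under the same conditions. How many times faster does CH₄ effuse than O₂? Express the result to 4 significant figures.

Using Graham's law: rate_CH₄/rate_O₂ = √(M_O₂/M_CH₄) = √(32.00/16.04) = √1.995 = 1.412.

1.412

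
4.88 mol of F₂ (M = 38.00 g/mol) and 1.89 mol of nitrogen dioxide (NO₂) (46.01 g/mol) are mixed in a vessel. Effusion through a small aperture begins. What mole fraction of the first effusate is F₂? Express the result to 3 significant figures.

The effusion rate of species i is ∝ p_i/√M_i ∝ n_i/√M_i.
So x_F₂ in the escaping gas = (n_F₂/√M_F₂) / Σ(n_i/√M_i)
= (4.88/√38.00) / (4.88/√38.00 + 1.89/√46.01) = 0.7916/(0.7916 + 0.2786) = 0.740.

0.740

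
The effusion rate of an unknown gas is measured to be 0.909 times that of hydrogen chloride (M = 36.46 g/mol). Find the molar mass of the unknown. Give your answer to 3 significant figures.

By Graham's law, rate_X/rate_HCl = √(M_HCl/M_X).
0.909 = √(36.46/M_X)
M_X = 36.46 / 0.909² = 36.46 / 0.8263 = 44.1 g/mol

44.1 g/mol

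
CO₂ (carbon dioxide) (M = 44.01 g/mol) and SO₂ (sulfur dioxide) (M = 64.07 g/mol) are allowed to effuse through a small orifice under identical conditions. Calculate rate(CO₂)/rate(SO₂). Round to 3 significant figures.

1.21

From Graham's law, rate_CO₂/rate_SO₂ = √(M_SO₂/M_CO₂) = √(64.07/44.01) = √1.456 = 1.21.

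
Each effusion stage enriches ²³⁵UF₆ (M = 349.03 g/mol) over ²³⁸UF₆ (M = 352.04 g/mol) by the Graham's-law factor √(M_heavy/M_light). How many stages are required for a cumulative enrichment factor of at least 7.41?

467

With α = √(352.04/349.03) per stage, ln α = ½ ln(1.00862) = 0.004293.
Need α^N ≥ 7.41 ⇒ N ≥ ln(7.41) / ln α = 2.003 / 0.004293 = 466.48.
So at least 467 stages are needed.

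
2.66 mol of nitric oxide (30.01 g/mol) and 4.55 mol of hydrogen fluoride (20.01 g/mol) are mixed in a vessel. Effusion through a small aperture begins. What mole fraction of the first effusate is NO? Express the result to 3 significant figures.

The effusion rate of species i is ∝ p_i/√M_i ∝ n_i/√M_i.
Mole fraction of NO in the effusate = (n_NO/√M_NO) / (n_NO/√M_NO + n_HF/√M_HF)
= (2.66/√30.01) / (2.66/√30.01 + 4.55/√20.01) = 0.4856/(0.4856 + 1.017) = 0.323.

0.323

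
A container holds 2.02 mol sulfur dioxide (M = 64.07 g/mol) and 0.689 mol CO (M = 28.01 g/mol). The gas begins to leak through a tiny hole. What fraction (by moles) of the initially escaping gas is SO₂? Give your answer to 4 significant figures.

0.6597

Effusion rate of each component ∝ n_i/√M_i (partial pressure × 1/√M).
So x_SO₂ in the escaping gas = (n_SO₂/√M_SO₂) / Σ(n_i/√M_i)
= (2.02/√64.07) / (2.02/√64.07 + 0.689/√28.01) = 0.2524/(0.2524 + 0.1302) = 0.6597.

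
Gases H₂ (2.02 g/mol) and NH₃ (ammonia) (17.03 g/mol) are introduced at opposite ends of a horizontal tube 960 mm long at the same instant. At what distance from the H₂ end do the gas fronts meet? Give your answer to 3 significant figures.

714 mm

Distances travelled in equal time are proportional to diffusion rates, so d_H₂/d_NH₃ = √(M_NH₃/M_H₂) = √(17.03/2.02) = 2.904.
With d_H₂ + d_NH₃ = 960 mm, d_NH₃ = 960/(1 + 2.904) = 245.9 mm.
d_H₂ = 960 − 245.9 = 714 mm.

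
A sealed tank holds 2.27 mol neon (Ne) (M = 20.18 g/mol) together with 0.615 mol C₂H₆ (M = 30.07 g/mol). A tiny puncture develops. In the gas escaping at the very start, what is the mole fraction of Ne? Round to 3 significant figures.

0.818

Rate_i ∝ x_i/√M_i (Graham's law weighted by mole fraction), so the effusate composition follows n_i/√M_i.
Mole fraction of Ne in the effusate = (n_Ne/√M_Ne) / (n_Ne/√M_Ne + n_C₂H₆/√M_C₂H₆)
= (2.27/√20.18) / (2.27/√20.18 + 0.615/√30.07) = 0.5053/(0.5053 + 0.1122) = 0.818.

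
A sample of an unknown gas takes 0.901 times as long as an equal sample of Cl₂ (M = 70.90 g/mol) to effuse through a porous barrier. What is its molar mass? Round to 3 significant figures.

Since effusion rate ∝ 1/√M, t_X/t_Cl₂ = √(M_X/M_Cl₂).
0.901 = √(M_X/70.90)
M_X = 70.90 × 0.901² = 70.90 × 0.8118 = 57.6 g/mol

57.6 g/mol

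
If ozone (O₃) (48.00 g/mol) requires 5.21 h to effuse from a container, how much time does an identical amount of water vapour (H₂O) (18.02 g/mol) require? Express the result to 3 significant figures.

Graham's law gives t_H₂O/t_O₃ = √(M_H₂O/M_O₃) = √(18.02/48.00) = √0.3754 = 0.6127.
So the time for H₂O is 5.21 × 0.6127 = 3.19 h.

3.19 h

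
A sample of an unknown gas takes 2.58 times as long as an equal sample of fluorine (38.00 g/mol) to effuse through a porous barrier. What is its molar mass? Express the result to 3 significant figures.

253 g/mol

By Graham's law, t_X/t_F₂ = √(M_X/M_F₂).
2.58 = √(M_X/38.00)
M_X = 38.00 × 2.58² = 38.00 × 6.656 = 253 g/mol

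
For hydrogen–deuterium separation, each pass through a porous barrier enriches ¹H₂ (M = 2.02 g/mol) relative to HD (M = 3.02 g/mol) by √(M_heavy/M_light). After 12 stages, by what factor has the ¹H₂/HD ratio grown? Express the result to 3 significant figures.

11.2

After 12 stages the ratio has grown by (√(3.02/2.02))^12 = (3.02/2.02)^(12/2).
= 1.49505^6 = 11.2.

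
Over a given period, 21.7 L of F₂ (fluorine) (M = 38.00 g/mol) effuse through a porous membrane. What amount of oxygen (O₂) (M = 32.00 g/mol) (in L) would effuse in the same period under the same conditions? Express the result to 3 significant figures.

23.6 L

From Graham's law, rate_O₂/rate_F₂ = √(M_F₂/M_O₂) = √(38.00/32.00) = √1.188 = 1.090.
So the volume for O₂ is 21.7 × 1.090 = 23.6 L.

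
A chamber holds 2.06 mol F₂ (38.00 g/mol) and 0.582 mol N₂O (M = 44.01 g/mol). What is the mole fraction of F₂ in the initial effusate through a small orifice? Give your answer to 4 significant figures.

The effusion rate of species i is ∝ p_i/√M_i ∝ n_i/√M_i.
So x_F₂ in the escaping gas = (n_F₂/√M_F₂) / Σ(n_i/√M_i)
= (2.06/√38.00) / (2.06/√38.00 + 0.582/√44.01) = 0.3342/(0.3342 + 0.08773) = 0.7921.

0.7921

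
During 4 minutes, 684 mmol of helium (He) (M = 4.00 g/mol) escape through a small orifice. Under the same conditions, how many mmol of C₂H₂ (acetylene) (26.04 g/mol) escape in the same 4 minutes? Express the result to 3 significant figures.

268 mmol

By Graham's law, rate_C₂H₂/rate_He = √(M_He/M_C₂H₂) = √(4.00/26.04) = √0.1536 = 0.3919.
So the amount for C₂H₂ is 684 × 0.3919 = 268 mmol.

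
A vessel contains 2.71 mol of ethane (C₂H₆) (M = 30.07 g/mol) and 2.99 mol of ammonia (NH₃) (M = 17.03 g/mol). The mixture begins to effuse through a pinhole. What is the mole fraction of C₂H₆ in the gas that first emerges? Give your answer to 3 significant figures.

The effusion rate of species i is ∝ p_i/√M_i ∝ n_i/√M_i.
So x_C₂H₆ in the escaping gas = (n_C₂H₆/√M_C₂H₆) / Σ(n_i/√M_i)
= (2.71/√30.07) / (2.71/√30.07 + 2.99/√17.03) = 0.4942/(0.4942 + 0.7245) = 0.405.

0.405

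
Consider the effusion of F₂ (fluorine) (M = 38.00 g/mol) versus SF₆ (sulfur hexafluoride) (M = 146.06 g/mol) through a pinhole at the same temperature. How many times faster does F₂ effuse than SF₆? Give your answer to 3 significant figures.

Since effusion rate ∝ 1/√M, rate_F₂/rate_SF₆ = √(M_SF₆/M_F₂) = √(146.06/38.00) = √3.844 = 1.96.

1.96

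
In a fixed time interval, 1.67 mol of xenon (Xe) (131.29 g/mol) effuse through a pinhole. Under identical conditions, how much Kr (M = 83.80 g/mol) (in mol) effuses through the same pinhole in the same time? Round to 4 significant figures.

2.090 mol

Graham's law gives rate_Kr/rate_Xe = √(M_Xe/M_Kr) = √(131.29/83.80) = √1.567 = 1.252.
So the amount for Kr is 1.67 × 1.252 = 2.090 mol.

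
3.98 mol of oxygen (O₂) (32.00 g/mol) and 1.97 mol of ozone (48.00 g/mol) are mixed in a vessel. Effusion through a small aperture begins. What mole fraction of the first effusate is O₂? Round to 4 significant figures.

Effusion rate of each component ∝ n_i/√M_i (partial pressure × 1/√M).
x_O₂(eff) = (n_O₂/√M_O₂) / (n_O₂/√M_O₂ + n_O₃/√M_O₃)
= (3.98/√32.00) / (3.98/√32.00 + 1.97/√48.00) = 0.7036/(0.7036 + 0.2843) = 0.7122.

0.7122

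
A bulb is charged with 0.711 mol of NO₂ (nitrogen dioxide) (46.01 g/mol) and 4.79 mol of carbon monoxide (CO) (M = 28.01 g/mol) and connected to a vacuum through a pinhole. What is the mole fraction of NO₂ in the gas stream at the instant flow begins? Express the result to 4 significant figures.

0.1038

Rate_i ∝ x_i/√M_i (Graham's law weighted by mole fraction), so the effusate composition follows n_i/√M_i.
So x_NO₂ in the escaping gas = (n_NO₂/√M_NO₂) / Σ(n_i/√M_i)
= (0.711/√46.01) / (0.711/√46.01 + 4.79/√28.01) = 0.1048/(0.1048 + 0.9051) = 0.1038.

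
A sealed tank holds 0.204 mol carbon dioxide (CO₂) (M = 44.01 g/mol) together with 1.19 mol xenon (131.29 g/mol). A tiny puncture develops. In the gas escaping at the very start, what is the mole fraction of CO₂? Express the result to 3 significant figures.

Rate_i ∝ x_i/√M_i (Graham's law weighted by mole fraction), so the effusate composition follows n_i/√M_i.
Mole fraction of CO₂ in the effusate = (n_CO₂/√M_CO₂) / (n_CO₂/√M_CO₂ + n_Xe/√M_Xe)
= (0.204/√44.01) / (0.204/√44.01 + 1.19/√131.29) = 0.03075/(0.03075 + 0.1039) = 0.228.

0.228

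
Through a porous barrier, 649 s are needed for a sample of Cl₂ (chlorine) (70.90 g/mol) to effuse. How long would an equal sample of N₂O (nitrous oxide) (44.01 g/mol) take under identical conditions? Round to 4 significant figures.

From Graham's law, t_N₂O/t_Cl₂ = √(M_N₂O/M_Cl₂) = √(44.01/70.90) = √0.6207 = 0.7879.
So the time for N₂O is 649 × 0.7879 = 511.3 s.

511.3 s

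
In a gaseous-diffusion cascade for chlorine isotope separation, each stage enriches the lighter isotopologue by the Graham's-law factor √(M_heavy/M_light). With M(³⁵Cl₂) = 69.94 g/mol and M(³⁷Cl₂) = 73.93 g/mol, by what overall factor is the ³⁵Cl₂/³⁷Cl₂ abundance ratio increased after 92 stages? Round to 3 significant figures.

The single-stage factor is √(M_heavy/M_light), so 92 stages give [√(73.93/69.94)]^92 = (73.93/69.94)^(92/2).
= 1.05705^46 = 12.8.

12.8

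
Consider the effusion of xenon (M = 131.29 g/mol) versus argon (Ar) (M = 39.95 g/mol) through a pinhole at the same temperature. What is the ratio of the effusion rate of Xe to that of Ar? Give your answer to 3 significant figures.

Using Graham's law: rate_Xe/rate_Ar = √(M_Ar/M_Xe) = √(39.95/131.29) = √0.3043 = 0.552.

0.552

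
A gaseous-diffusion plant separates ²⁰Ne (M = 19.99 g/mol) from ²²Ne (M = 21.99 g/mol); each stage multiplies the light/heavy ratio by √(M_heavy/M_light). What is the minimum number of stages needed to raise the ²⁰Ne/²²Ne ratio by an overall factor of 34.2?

Per stage α = (21.99/19.99)^(1/2) = 1.10005^0.5, giving ln α = 0.04768.
Need α^N ≥ 34.2 ⇒ N ≥ ln(34.2) / ln α = 3.532 / 0.04768 = 74.09.
So at least 75 stages are needed.

75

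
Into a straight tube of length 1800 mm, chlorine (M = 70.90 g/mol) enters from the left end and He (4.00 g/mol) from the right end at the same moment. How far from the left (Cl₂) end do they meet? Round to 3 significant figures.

The fronts meet when d_Cl₂ + d_He = L with d_Cl₂/d_He = √(M_He/M_Cl₂) (Graham's law). Here √(M_He/M_Cl₂) = √(4.00/70.90) = 0.2375.
With d_Cl₂ + d_He = 1800 mm, d_He = 1800/(1 + 0.2375) = 1455 mm.
d_Cl₂ = 1800 − 1455 = 345 mm.

345 mm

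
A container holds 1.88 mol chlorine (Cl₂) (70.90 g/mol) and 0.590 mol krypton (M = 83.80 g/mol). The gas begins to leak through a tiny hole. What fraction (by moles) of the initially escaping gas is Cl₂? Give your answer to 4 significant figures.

Rate_i ∝ x_i/√M_i (Graham's law weighted by mole fraction), so the effusate composition follows n_i/√M_i.
x_Cl₂(eff) = (n_Cl₂/√M_Cl₂) / (n_Cl₂/√M_Cl₂ + n_Kr/√M_Kr)
= (1.88/√70.90) / (1.88/√70.90 + 0.590/√83.80) = 0.2233/(0.2233 + 0.06445) = 0.7760.

0.7760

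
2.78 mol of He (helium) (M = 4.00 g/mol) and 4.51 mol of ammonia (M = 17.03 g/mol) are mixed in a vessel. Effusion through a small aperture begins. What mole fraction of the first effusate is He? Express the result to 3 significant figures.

0.560

Rate_i ∝ x_i/√M_i (Graham's law weighted by mole fraction), so the effusate composition follows n_i/√M_i.
Mole fraction of He in the effusate = (n_He/√M_He) / (n_He/√M_He + n_NH₃/√M_NH₃)
= (2.78/√4.00) / (2.78/√4.00 + 4.51/√17.03) = 1.390/(1.390 + 1.093) = 0.560.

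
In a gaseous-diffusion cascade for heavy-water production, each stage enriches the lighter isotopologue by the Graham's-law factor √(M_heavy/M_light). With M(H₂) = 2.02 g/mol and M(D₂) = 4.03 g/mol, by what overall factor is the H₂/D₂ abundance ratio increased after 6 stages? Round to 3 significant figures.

The single-stage factor is √(M_heavy/M_light), so 6 stages give [√(4.03/2.02)]^6 = (4.03/2.02)^(6/2).
= 1.99505^3 = 7.94.

7.94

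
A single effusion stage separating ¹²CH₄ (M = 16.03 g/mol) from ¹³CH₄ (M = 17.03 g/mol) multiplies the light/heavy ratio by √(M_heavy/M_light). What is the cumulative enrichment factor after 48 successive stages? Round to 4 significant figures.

Each stage multiplies the ratio by α = √(17.03/16.03), so after 48 stages the overall factor is α^48 = (17.03/16.03)^(48/2).
= 1.06238^24 = 4.273.

4.273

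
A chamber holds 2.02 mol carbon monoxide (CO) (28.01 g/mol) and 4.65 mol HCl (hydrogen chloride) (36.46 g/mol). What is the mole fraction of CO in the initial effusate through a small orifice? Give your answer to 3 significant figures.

0.331

Rate_i ∝ x_i/√M_i (Graham's law weighted by mole fraction), so the effusate composition follows n_i/√M_i.
So x_CO in the escaping gas = (n_CO/√M_CO) / Σ(n_i/√M_i)
= (2.02/√28.01) / (2.02/√28.01 + 4.65/√36.46) = 0.3817/(0.3817 + 0.7701) = 0.331.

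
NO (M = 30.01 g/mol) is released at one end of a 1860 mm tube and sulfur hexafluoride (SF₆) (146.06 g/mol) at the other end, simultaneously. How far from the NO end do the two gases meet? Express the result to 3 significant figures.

1280 mm

In equal time, each gas travels a distance ∝ its rate ∝ 1/√M, so d_NO/d_SF₆ = √(M_SF₆/M_NO) = √(146.06/30.01) = 2.206.
With d_NO + d_SF₆ = 1860 mm, d_SF₆ = 1860/(1 + 2.206) = 580.1 mm.
d_NO = 1860 − 580.1 = 1280 mm.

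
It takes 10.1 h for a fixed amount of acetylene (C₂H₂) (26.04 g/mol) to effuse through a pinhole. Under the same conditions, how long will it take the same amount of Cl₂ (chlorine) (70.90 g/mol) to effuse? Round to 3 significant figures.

By Graham's law, t_Cl₂/t_C₂H₂ = √(M_Cl₂/M_C₂H₂) = √(70.90/26.04) = √2.723 = 1.650.
So the time for Cl₂ is 10.1 × 1.650 = 16.7 h.

16.7 h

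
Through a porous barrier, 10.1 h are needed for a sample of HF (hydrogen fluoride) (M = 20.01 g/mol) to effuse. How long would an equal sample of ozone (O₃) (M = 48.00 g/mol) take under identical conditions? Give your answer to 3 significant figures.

15.6 h

From Graham's law, t_O₃/t_HF = √(M_O₃/M_HF) = √(48.00/20.01) = √2.399 = 1.549.
So the time for O₃ is 10.1 × 1.549 = 15.6 h.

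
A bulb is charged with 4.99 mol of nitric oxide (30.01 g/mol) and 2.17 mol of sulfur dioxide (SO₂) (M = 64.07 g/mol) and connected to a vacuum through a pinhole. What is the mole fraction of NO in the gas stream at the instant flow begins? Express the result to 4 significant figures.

The effusion rate of species i is ∝ p_i/√M_i ∝ n_i/√M_i.
So x_NO in the escaping gas = (n_NO/√M_NO) / Σ(n_i/√M_i)
= (4.99/√30.01) / (4.99/√30.01 + 2.17/√64.07) = 0.9109/(0.9109 + 0.2711) = 0.7706.

0.7706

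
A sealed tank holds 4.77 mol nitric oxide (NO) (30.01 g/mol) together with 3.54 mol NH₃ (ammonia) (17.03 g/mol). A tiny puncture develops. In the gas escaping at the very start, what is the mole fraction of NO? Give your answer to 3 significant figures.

0.504

Effusion rate of each component ∝ n_i/√M_i (partial pressure × 1/√M).
So x_NO in the escaping gas = (n_NO/√M_NO) / Σ(n_i/√M_i)
= (4.77/√30.01) / (4.77/√30.01 + 3.54/√17.03) = 0.8707/(0.8707 + 0.8578) = 0.504.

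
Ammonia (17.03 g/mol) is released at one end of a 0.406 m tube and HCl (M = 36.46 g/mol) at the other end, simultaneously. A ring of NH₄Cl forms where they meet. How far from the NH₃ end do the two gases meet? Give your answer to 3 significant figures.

0.241 m

The fronts meet when d_NH₃ + d_HCl = L with d_NH₃/d_HCl = √(M_HCl/M_NH₃) (Graham's law). Here √(M_HCl/M_NH₃) = √(36.46/17.03) = 1.463.
With d_NH₃ + d_HCl = 0.406 m, d_HCl = 0.406/(1 + 1.463) = 0.1648 m.
d_NH₃ = 0.406 − 0.1648 = 0.241 m.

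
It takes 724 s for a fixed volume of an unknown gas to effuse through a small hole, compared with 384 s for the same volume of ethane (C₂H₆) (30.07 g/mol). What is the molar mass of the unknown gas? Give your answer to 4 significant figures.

106.9 g/mol

From Graham's law, t_X/t_C₂H₆ = √(M_X/M_C₂H₆).
724/384 = 1.885 = √(M_X/30.07)
M_X = 30.07 × 1.885² = 30.07 × 3.555 = 106.9 g/mol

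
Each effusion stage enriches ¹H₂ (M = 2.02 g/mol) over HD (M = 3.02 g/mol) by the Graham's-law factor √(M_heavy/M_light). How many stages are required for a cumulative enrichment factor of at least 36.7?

18

With α = √(3.02/2.02) per stage, ln α = ½ ln(1.49505) = 0.2011.
Need α^N ≥ 36.7 ⇒ N ≥ ln(36.7) / ln α = 3.603 / 0.2011 = 17.92.
Rounding up, N = 18 stages.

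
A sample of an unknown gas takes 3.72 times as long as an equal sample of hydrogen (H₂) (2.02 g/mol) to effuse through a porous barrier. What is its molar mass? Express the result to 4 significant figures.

27.95 g/mol

From Graham's law, t_X/t_H₂ = √(M_X/M_H₂).
3.72 = √(M_X/2.02)
M_X = 2.02 × 3.72² = 2.02 × 13.84 = 27.95 g/mol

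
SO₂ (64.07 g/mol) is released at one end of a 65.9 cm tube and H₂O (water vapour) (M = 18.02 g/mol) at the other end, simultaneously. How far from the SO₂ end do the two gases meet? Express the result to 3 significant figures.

22.8 cm

In equal time, each gas travels a distance ∝ its rate ∝ 1/√M, so d_SO₂/d_H₂O = √(M_H₂O/M_SO₂) = √(18.02/64.07) = 0.5303.
With d_SO₂ + d_H₂O = 65.9 cm, d_H₂O = 65.9/(1 + 0.5303) = 43.06 cm.
d_SO₂ = 65.9 − 43.06 = 22.8 cm.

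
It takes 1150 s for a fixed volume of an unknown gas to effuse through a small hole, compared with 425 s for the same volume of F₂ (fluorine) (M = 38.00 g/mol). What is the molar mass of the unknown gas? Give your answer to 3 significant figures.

Graham's law gives t_X/t_F₂ = √(M_X/M_F₂).
1150/425 = 2.706 = √(M_X/38.00)
M_X = 38.00 × 2.706² = 38.00 × 7.322 = 278 g/mol

278 g/mol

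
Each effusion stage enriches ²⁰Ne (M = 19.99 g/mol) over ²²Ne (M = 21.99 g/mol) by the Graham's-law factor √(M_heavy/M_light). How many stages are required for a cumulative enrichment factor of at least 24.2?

With α = √(21.99/19.99) per stage, ln α = ½ ln(1.10005) = 0.04768.
Need α^N ≥ 24.2 ⇒ N ≥ ln(24.2) / ln α = 3.186 / 0.04768 = 66.83.
Rounding up, N = 67 stages.

67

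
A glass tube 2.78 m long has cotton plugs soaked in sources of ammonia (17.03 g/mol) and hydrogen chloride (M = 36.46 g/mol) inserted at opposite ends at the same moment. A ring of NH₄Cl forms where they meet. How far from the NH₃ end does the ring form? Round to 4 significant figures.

1.651 m

Graham's law gives d_NH₃/d_HCl = rate_NH₃/rate_HCl = √(M_HCl/M_NH₃) = √(36.46/17.03) = 1.463.
With d_NH₃ + d_HCl = 2.78 m, d_HCl = 2.78/(1 + 1.463) = 1.129 m.
d_NH₃ = 2.78 − 1.129 = 1.651 m.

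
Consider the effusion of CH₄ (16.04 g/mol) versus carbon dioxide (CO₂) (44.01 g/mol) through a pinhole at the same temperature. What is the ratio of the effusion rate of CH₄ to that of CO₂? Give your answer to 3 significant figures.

By Graham's law, rate_CH₄/rate_CO₂ = √(M_CO₂/M_CH₄) = √(44.01/16.04) = √2.744 = 1.66.

1.66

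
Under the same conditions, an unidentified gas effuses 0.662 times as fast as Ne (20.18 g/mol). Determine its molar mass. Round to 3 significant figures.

Since effusion rate ∝ 1/√M, rate_X/rate_Ne = √(M_Ne/M_X).
0.662 = √(20.18/M_X)
M_X = 20.18 / 0.662² = 20.18 / 0.4382 = 46.0 g/mol

46.0 g/mol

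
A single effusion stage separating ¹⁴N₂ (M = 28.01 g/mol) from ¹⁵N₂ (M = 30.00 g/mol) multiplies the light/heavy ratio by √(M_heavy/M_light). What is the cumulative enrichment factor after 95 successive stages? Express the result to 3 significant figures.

Overall factor = α^95 with α = √(30.00/28.01), i.e. (30.00/28.01)^(95/2).
= 1.07105^(95/2) = 26.1.

26.1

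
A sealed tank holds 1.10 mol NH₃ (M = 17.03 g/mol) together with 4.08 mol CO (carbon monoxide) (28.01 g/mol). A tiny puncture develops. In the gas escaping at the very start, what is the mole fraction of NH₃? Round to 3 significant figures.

0.257

The effusion rate of species i is ∝ p_i/√M_i ∝ n_i/√M_i.
Mole fraction of NH₃ in the effusate = (n_NH₃/√M_NH₃) / (n_NH₃/√M_NH₃ + n_CO/√M_CO)
= (1.10/√17.03) / (1.10/√17.03 + 4.08/√28.01) = 0.2666/(0.2666 + 0.7709) = 0.257.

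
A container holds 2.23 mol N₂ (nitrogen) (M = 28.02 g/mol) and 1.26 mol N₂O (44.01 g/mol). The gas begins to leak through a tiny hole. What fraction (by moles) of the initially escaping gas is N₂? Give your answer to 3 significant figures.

0.689

Each component's effusion rate ∝ (its partial pressure)·(1/√M) ∝ n_i/√M_i.
So x_N₂ in the escaping gas = (n_N₂/√M_N₂) / Σ(n_i/√M_i)
= (2.23/√28.02) / (2.23/√28.02 + 1.26/√44.01) = 0.4213/(0.4213 + 0.1899) = 0.689.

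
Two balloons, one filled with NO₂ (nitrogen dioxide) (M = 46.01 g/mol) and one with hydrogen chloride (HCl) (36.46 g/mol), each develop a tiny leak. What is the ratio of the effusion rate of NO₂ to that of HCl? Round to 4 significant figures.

By Graham's law, rate_NO₂/rate_HCl = √(M_HCl/M_NO₂) = √(36.46/46.01) = √0.7924 = 0.8902.

0.8902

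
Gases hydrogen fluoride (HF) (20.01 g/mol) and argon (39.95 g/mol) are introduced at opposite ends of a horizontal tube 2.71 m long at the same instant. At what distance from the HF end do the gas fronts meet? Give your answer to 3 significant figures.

1.59 m

In equal time, each gas travels a distance ∝ its rate ∝ 1/√M, so d_HF/d_Ar = √(M_Ar/M_HF) = √(39.95/20.01) = 1.413.
With d_HF + d_Ar = 2.71 m, d_Ar = 2.71/(1 + 1.413) = 1.123 m.
d_HF = 2.71 − 1.123 = 1.59 m.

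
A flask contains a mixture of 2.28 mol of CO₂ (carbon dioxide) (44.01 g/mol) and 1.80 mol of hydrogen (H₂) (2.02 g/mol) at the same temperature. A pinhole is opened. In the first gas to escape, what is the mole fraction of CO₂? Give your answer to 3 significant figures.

0.213

Effusion rate of each component ∝ n_i/√M_i (partial pressure × 1/√M).
So x_CO₂ in the escaping gas = (n_CO₂/√M_CO₂) / Σ(n_i/√M_i)
= (2.28/√44.01) / (2.28/√44.01 + 1.80/√2.02) = 0.3437/(0.3437 + 1.266) = 0.213.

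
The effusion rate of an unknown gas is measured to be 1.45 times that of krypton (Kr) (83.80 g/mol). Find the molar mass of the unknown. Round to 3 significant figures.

39.9 g/mol

By Graham's law, rate_X/rate_Kr = √(M_Kr/M_X).
1.45 = √(83.80/M_X)
M_X = 83.80 / 1.45² = 83.80 / 2.103 = 39.9 g/mol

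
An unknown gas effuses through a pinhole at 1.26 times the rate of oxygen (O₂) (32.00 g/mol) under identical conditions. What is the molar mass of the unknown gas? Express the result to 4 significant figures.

20.16 g/mol

Using Graham's law: rate_X/rate_O₂ = √(M_O₂/M_X).
1.26 = √(32.00/M_X)
M_X = 32.00 / 1.26² = 32.00 / 1.588 = 20.16 g/mol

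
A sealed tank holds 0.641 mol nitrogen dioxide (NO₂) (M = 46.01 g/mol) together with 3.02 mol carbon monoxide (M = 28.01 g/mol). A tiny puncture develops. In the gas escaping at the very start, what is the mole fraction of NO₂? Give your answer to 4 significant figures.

The effusion rate of species i is ∝ p_i/√M_i ∝ n_i/√M_i.
So x_NO₂ in the escaping gas = (n_NO₂/√M_NO₂) / Σ(n_i/√M_i)
= (0.641/√46.01) / (0.641/√46.01 + 3.02/√28.01) = 0.09450/(0.09450 + 0.5706) = 0.1421.

0.1421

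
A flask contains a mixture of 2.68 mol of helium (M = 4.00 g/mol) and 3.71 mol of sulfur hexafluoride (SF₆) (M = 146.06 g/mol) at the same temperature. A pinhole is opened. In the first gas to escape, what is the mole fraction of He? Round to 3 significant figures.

The effusion rate of species i is ∝ p_i/√M_i ∝ n_i/√M_i.
x_He(eff) = (n_He/√M_He) / (n_He/√M_He + n_SF₆/√M_SF₆)
= (2.68/√4.00) / (2.68/√4.00 + 3.71/√146.06) = 1.340/(1.340 + 0.3070) = 0.814.

0.814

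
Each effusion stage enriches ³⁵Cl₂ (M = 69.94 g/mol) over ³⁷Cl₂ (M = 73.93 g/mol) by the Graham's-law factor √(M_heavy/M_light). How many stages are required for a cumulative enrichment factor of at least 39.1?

Per stage α = (73.93/69.94)^(1/2) = 1.05705^0.5, giving ln α = 0.02774.
Need α^N ≥ 39.1 ⇒ N ≥ ln(39.1) / ln α = 3.666 / 0.02774 = 132.16.
So at least 133 stages are needed.

133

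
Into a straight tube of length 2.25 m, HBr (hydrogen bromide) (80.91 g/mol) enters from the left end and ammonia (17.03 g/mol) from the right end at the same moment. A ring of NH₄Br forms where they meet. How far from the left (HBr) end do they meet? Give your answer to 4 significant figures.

0.7076 m

Graham's law gives d_HBr/d_NH₃ = rate_HBr/rate_NH₃ = √(M_NH₃/M_HBr) = √(17.03/80.91) = 0.4588.
With d_HBr + d_NH₃ = 2.25 m, d_NH₃ = 2.25/(1 + 0.4588) = 1.542 m.
d_HBr = 2.25 − 1.542 = 0.7076 m.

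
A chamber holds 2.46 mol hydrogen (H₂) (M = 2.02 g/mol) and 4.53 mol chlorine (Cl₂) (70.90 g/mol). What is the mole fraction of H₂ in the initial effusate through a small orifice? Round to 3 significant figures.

Effusion rate of each component ∝ n_i/√M_i (partial pressure × 1/√M).
So x_H₂ in the escaping gas = (n_H₂/√M_H₂) / Σ(n_i/√M_i)
= (2.46/√2.02) / (2.46/√2.02 + 4.53/√70.90) = 1.731/(1.731 + 0.5380) = 0.763.

0.763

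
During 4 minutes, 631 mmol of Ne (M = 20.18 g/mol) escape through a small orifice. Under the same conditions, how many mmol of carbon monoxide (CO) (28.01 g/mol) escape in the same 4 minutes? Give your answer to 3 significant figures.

From Graham's law, rate_CO/rate_Ne = √(M_Ne/M_CO) = √(20.18/28.01) = √0.7205 = 0.8488.
So the amount for CO is 631 × 0.8488 = 536 mmol.

536 mmol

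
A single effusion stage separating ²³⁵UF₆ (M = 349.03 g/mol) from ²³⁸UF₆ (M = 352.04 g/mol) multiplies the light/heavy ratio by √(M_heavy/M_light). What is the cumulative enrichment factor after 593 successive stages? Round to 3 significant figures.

12.8

Each stage multiplies the ratio by α = √(352.04/349.03), so after 593 stages the overall factor is α^593 = (352.04/349.03)^(593/2).
= 1.00862^(593/2) = 12.8.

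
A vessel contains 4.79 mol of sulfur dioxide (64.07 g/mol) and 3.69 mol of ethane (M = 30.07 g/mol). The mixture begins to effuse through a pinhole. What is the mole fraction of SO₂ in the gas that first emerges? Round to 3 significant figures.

Rate_i ∝ x_i/√M_i (Graham's law weighted by mole fraction), so the effusate composition follows n_i/√M_i.
Mole fraction of SO₂ in the effusate = (n_SO₂/√M_SO₂) / (n_SO₂/√M_SO₂ + n_C₂H₆/√M_C₂H₆)
= (4.79/√64.07) / (4.79/√64.07 + 3.69/√30.07) = 0.5984/(0.5984 + 0.6729) = 0.471.

0.471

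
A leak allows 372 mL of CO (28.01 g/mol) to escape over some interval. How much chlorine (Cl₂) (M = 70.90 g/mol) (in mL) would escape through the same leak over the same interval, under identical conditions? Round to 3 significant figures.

234 mL

From Graham's law, rate_Cl₂/rate_CO = √(M_CO/M_Cl₂) = √(28.01/70.90) = √0.3951 = 0.6285.
So the volume for Cl₂ is 372 × 0.6285 = 234 mL.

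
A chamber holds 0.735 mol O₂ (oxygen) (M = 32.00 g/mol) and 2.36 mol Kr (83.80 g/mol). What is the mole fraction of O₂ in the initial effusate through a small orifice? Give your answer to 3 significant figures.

0.335

Each component's effusion rate ∝ (its partial pressure)·(1/√M) ∝ n_i/√M_i.
Mole fraction of O₂ in the effusate = (n_O₂/√M_O₂) / (n_O₂/√M_O₂ + n_Kr/√M_Kr)
= (0.735/√32.00) / (0.735/√32.00 + 2.36/√83.80) = 0.1299/(0.1299 + 0.2578) = 0.335.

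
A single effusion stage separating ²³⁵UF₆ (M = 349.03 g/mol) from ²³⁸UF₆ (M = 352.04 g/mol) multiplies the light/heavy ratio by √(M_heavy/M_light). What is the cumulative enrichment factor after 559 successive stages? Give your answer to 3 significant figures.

11.0

After 559 stages the ratio has grown by (√(352.04/349.03))^559 = (352.04/349.03)^(559/2).
= 1.00862^(559/2) = 11.0.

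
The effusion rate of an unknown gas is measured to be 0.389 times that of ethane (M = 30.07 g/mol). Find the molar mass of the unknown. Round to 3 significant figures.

From Graham's law, rate_X/rate_C₂H₆ = √(M_C₂H₆/M_X).
0.389 = √(30.07/M_X)
M_X = 30.07 / 0.389² = 30.07 / 0.1513 = 199 g/mol

199 g/mol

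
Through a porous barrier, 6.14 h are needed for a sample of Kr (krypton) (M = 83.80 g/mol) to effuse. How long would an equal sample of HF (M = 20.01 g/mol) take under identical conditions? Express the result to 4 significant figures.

From Graham's law, t_HF/t_Kr = √(M_HF/M_Kr) = √(20.01/83.80) = √0.2388 = 0.4887.
So the time for HF is 6.14 × 0.4887 = 3.000 h.

3.000 h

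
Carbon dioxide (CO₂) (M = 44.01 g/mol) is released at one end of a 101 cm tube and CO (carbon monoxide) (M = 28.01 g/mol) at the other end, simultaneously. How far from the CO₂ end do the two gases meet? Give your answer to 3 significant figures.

44.8 cm

In equal time, each gas travels a distance ∝ its rate ∝ 1/√M, so d_CO₂/d_CO = √(M_CO/M_CO₂) = √(28.01/44.01) = 0.7978.
With d_CO₂ + d_CO = 101 cm, d_CO = 101/(1 + 0.7978) = 56.18 cm.
d_CO₂ = 101 − 56.18 = 44.8 cm.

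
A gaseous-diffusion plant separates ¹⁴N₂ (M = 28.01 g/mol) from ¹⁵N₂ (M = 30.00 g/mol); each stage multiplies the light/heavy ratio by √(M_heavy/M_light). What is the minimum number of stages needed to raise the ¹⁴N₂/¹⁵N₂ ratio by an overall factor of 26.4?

96

With α = √(30.00/28.01) per stage, ln α = ½ ln(1.07105) = 0.03432.
Need α^N ≥ 26.4 ⇒ N ≥ ln(26.4) / ln α = 3.273 / 0.03432 = 95.38.
Minimum whole number of stages: N = 96.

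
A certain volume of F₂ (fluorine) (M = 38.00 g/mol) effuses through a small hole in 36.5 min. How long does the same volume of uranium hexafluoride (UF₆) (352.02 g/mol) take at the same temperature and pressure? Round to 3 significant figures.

Graham's law gives t_UF₆/t_F₂ = √(M_UF₆/M_F₂) = √(352.02/38.00) = √9.264 = 3.044.
So the time for UF₆ is 36.5 × 3.044 = 111 min.

111 min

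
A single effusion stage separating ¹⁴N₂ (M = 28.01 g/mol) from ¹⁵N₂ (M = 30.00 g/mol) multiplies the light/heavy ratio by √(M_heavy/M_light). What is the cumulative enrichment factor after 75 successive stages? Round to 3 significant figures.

After 75 stages the ratio has grown by (√(30.00/28.01))^75 = (30.00/28.01)^(75/2).
= 1.07105^(75/2) = 13.1.

13.1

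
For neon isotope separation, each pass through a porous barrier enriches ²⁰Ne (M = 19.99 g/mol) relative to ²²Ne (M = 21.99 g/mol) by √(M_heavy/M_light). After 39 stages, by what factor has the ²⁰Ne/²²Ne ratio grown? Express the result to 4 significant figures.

After 39 stages the ratio has grown by (√(21.99/19.99))^39 = (21.99/19.99)^(39/2).
= 1.10005^(39/2) = 6.420.

6.420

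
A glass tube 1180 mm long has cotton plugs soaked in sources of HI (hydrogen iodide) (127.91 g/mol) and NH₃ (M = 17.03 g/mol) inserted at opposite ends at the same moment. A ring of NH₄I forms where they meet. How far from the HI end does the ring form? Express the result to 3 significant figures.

315 mm

The fronts meet when d_HI + d_NH₃ = L with d_HI/d_NH₃ = √(M_NH₃/M_HI) (Graham's law). Here √(M_NH₃/M_HI) = √(17.03/127.91) = 0.3649.
With d_HI + d_NH₃ = 1180 mm, d_NH₃ = 1180/(1 + 0.3649) = 864.5 mm.
d_HI = 1180 − 864.5 = 315 mm.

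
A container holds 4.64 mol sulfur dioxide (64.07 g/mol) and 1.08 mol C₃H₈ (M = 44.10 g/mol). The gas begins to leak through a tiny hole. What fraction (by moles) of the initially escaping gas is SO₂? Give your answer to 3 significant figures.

Effusion rate of each component ∝ n_i/√M_i (partial pressure × 1/√M).
Mole fraction of SO₂ in the effusate = (n_SO₂/√M_SO₂) / (n_SO₂/√M_SO₂ + n_C₃H₈/√M_C₃H₈)
= (4.64/√64.07) / (4.64/√64.07 + 1.08/√44.10) = 0.5797/(0.5797 + 0.1626) = 0.781.

0.781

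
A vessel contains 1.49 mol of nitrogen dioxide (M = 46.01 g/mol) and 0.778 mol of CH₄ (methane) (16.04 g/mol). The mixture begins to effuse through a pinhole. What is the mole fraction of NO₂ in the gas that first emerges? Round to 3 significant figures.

0.531

The effusion rate of species i is ∝ p_i/√M_i ∝ n_i/√M_i.
So x_NO₂ in the escaping gas = (n_NO₂/√M_NO₂) / Σ(n_i/√M_i)
= (1.49/√46.01) / (1.49/√46.01 + 0.778/√16.04) = 0.2197/(0.2197 + 0.1943) = 0.531.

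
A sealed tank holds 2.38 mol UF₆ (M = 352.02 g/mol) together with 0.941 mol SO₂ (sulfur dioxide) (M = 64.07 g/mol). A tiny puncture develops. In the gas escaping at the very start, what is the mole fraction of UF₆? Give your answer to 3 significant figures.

0.519

Effusion rate of each component ∝ n_i/√M_i (partial pressure × 1/√M).
Mole fraction of UF₆ in the effusate = (n_UF₆/√M_UF₆) / (n_UF₆/√M_UF₆ + n_SO₂/√M_SO₂)
= (2.38/√352.02) / (2.38/√352.02 + 0.941/√64.07) = 0.1269/(0.1269 + 0.1176) = 0.519.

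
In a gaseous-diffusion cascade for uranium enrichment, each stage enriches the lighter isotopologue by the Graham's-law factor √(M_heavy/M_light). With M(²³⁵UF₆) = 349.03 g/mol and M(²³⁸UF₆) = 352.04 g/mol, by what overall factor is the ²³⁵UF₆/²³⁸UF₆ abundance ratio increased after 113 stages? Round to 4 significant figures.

1.624

After 113 stages the ratio has grown by (√(352.04/349.03))^113 = (352.04/349.03)^(113/2).
= 1.00862^(113/2) = 1.624.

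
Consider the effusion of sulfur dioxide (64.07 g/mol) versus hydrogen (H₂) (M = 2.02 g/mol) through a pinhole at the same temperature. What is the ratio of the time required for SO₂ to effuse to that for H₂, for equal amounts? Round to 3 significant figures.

5.63

Graham's law gives t_SO₂/t_H₂ = √(M_SO₂/M_H₂) = √(64.07/2.02) = √31.72 = 5.63.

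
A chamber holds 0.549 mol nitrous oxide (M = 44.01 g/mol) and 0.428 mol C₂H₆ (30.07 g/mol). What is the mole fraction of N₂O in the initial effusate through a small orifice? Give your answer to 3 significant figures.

0.515

The effusion rate of species i is ∝ p_i/√M_i ∝ n_i/√M_i.
Mole fraction of N₂O in the effusate = (n_N₂O/√M_N₂O) / (n_N₂O/√M_N₂O + n_C₂H₆/√M_C₂H₆)
= (0.549/√44.01) / (0.549/√44.01 + 0.428/√30.07) = 0.08276/(0.08276 + 0.07805) = 0.515.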